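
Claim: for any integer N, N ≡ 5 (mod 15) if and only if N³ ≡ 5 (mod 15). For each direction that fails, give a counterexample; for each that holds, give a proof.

(⇒) Suppose N ≡ 5 (mod 15). Write N = 15j + 5. Then (15j + 5)³ = 3375j³ + 3375j² + 1125j + 125 = 15(225j³ + 225j² + 75j + 8) + 5, so N³ ≡ 5 (mod 15).

(⇐) Conversely, suppose N³ ≡ 5 (mod 15). The only residue r in {0, …, 14} with r³ ≡ 5 (mod 15) is r = 5, so N ≡ 5 (mod 15).

Both directions hold; the statement is true.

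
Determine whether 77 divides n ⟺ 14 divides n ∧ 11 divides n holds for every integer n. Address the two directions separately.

Not equivalent: only (⇐) holds.

[⇒] This fails: take n = 77. Certainly 77 ∣ 77, but 14 ∤ 77.

[⇐] Suppose 14 ∣ n and 11 ∣ n. Any common multiple of 14 and 11 is a multiple of their lcm; here gcd(14, 11) = 1, so lcm(14, 11) = 14·11 = 154, so 154 ∣ n. Since 77 ∣ 154, it follows that 77 ∣ n.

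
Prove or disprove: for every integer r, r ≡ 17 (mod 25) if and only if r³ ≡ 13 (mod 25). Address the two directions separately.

Equivalent; both directions hold.

Forward direction. Suppose r ≡ 17 (mod 25). Write r = 25j + 17. Then (25j + 17)³ = 15625j³ + 31875j² + 21675j + 4913 = 25(625j³ + 1275j² + 867j + 196) + 13, so r³ ≡ 13 (mod 25).

Converse. Suppose r³ ≡ 13 (mod 25). The only residue r in {0, …, 24} with r³ ≡ 13 (mod 25) is r = 17, so r ≡ 17 (mod 25).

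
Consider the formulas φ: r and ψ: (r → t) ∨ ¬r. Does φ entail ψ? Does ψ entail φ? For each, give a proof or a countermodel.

Forward direction. This fails. Under t = F, r = T, the left side is true but the right side is false.

Converse. This fails. Under t = F, r = F, the left side is false but the right side is true.

(⇒) fails and (⇐) fails.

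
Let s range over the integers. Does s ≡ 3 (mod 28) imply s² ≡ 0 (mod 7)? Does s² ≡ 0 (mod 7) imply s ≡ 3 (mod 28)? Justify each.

Neither direction holds.

(⇒) This fails: take s = 3. Then 3 ≡ 3 (mod 28), but 3² = 9 ≡ 2 (mod 7), not 0.

(⇐) This fails: take s = 0. Then 0² = 0 ≡ 0 (mod 7), yet 0 ≡ 0 (mod 28), not 3.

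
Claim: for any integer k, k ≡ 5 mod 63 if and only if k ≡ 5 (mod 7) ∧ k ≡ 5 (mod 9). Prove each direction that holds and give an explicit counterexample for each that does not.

Both implications hold.

(⟹) Suppose k ≡ 5 (mod 63); write k = 63j + 5. Since 7 ∣ 63, reducing mod 7 gives k ≡ 5 (mod 7); since 9 ∣ 63, reducing mod 9 gives k ≡ 5 (mod 9).

(⟸) Conversely, if k ≡ 5 (mod 7) and k ≡ 5 (mod 9), then by the Chinese remainder theorem k ≡ 5 (mod 63). This is exactly k ≡ 5 (mod 63).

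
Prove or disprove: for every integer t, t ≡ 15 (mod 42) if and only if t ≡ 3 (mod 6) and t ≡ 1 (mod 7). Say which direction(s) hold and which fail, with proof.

Both implications hold.

(⇒) Suppose t ≡ 15 (mod 42); write t = 42j + 15. Since 6 ∣ 42, reducing mod 6 gives t ≡ 15 ≡ 3 (mod 6); since 7 ∣ 42, reducing mod 7 gives t ≡ 15 ≡ 1 (mod 7).

(⇐) Conversely, if t ≡ 3 (mod 6) and t ≡ 1 (mod 7), then by the Chinese remainder theorem t ≡ 15 (mod 42). This is exactly t ≡ 15 (mod 42).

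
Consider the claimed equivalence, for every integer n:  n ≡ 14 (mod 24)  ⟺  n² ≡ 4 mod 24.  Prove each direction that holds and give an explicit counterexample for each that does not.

[⇒] Suppose n ≡ 14 (mod 24). Write n = 24j + 14. Then (24j + 14)² = 576j² + 672j + 196 = 24(24j² + 28j + 8) + 4, so n² ≡ 4 (mod 24).

[⇐] This fails: take n = 2. Then 2² = 4 ≡ 4 (mod 24), yet 2 ≡ 2 (mod 24), not 14.

The forward direction holds; the converse fails.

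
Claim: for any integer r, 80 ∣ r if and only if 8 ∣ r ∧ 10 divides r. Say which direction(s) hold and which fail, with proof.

Converse. This fails: take r = 40. Both 8 ∣ 40 and 10 ∣ 40, yet 40 is not a multiple of 80 (since 40 = 0·80 + 40), so 80 ∤ 40.

Forward direction. If 80 ∣ r, write r = 80q. Since 80 = 10·8, r = 8·(10q), so 8 ∣ r; and since 80 = 8·10, r = 10·(8q), so 10 ∣ r.

Only the forward direction holds.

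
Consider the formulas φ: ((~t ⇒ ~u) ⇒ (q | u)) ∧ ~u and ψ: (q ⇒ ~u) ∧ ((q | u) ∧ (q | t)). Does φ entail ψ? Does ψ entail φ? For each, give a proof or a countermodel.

The forward direction holds; the converse fails.

[⇒] Assume the antecedent. If t is true, the antecedent forces (t = T, q = T, u = F), and (q ⇒ ~u) ∧ ((q | u) ∧ (q | t)) holds there. If t is false, the antecedent forces (t = F, q = T, u = F), and (q ⇒ ~u) ∧ ((q | u) ∧ (q | t)) holds there. Either way (q ⇒ ~u) ∧ ((q | u) ∧ (q | t)) holds.

[⇐] This fails. Under t = T, q = F, u = T, the left side is false but the right side is true.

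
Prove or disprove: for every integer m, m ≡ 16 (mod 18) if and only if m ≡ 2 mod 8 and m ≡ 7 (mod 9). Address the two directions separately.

Not equivalent: only (⇐) holds.

(⇒) This fails: m = 16 gives 16 ≡ 16 (mod 18) but 16 ≡ 0 (mod 8), so the conjunction on the right does not hold.

(⇐) Conversely, if m ≡ 2 (mod 8) and m ≡ 7 (mod 9), then by the Chinese remainder theorem m ≡ 34 (mod 72). Since 34 ≡ 16 (mod 18) and 18 ∣ 72, we get m ≡ 16 (mod 18).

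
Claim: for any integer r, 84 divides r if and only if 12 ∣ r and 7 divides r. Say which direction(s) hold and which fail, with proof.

(→) If 84 ∣ r, write r = 84q. Since 84 = 7·12, r = 12·(7q), so 12 ∣ r; and since 84 = 12·7, r = 7·(12q), so 7 ∣ r.

(←) Suppose 12 ∣ r and 7 ∣ r. Any common multiple of 12 and 7 is a multiple of their lcm; here gcd(12, 7) = 1, so lcm(12, 7) = 12·7 = 84, so 84 ∣ r.

Both implications hold.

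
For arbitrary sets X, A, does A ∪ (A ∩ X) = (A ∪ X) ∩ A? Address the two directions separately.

Both inclusions hold.

(⟹) Let x ∈ A ∪ (A ∩ X). Then either x ∈ A and x ∉ X; or x ∈ X ∩ A. In each case x ∈ (A ∪ X) ∩ A, so A ∪ (A ∩ X) ⊆ (A ∪ X) ∩ A.

(⟸) Let x ∈ (A ∪ X) ∩ A. Then either x ∈ A and x ∉ X; or x ∈ X ∩ A. In each case x ∈ A ∪ (A ∩ X), so (A ∪ X) ∩ A ⊆ A ∪ (A ∩ X).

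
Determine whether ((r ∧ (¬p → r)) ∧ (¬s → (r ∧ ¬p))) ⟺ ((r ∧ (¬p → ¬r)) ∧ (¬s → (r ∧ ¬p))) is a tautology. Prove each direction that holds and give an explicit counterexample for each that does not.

(⇐) Assume the antecedent. If p is true, the antecedent forces (p = T, r = T, s = T), and the consequent holds there. If p is false, the antecedent cannot hold. Either way the consequent holds.

(⇒) This fails. Under p = F, r = T, s = F, the left side is true but the right side is false.

Only the converse holds.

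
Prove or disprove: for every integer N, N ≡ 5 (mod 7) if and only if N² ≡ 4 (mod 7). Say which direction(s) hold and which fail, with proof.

(⇒) Suppose N ≡ 5 (mod 7). Write N = 7j + 5. Then (7j + 5)² = 49j² + 70j + 25 = 7(7j² + 10j + 3) + 4, so N² ≡ 4 (mod 7).

(⇐) This fails: take N = 2. Then 2² = 4 ≡ 4 (mod 7), yet 2 ≡ 2 (mod 7), not 5.

Only the forward implication holds.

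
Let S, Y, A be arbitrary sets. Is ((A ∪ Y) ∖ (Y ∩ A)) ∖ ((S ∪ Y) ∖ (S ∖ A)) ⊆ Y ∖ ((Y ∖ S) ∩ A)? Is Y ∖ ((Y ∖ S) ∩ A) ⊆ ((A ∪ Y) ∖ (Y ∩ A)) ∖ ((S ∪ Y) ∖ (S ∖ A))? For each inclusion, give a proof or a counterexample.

(⊆) fails and (⊇) fails.

(⊆) This inclusion fails. Take S = ∅, Y = ∅, A = {1}; then 1 ∈ ((A ∪ Y) ∖ (Y ∩ A)) ∖ ((S ∪ Y) ∖ (S ∖ A)) but 1 ∉ Y ∖ ((Y ∖ S) ∩ A).

(⊇) This inclusion fails. Take S = ∅, Y = {1}, A = ∅; then 1 ∈ Y ∖ ((Y ∖ S) ∩ A) but 1 ∉ ((A ∪ Y) ∖ (Y ∩ A)) ∖ ((S ∪ Y) ∖ (S ∖ A)).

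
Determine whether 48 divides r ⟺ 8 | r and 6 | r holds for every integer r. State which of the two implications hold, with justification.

(⟸) This fails: take r = 24. Both 8 ∣ 24 and 6 ∣ 24, yet 24 is not a multiple of 48 (since 24 = 0·48 + 24), so 48 ∤ 24.

(⟹) If 48 ∣ r, write r = 48q. Since 48 = 6·8, r = 8·(6q), so 8 ∣ r; and since 48 = 8·6, r = 6·(8q), so 6 ∣ r.

(⇒) holds; (⇐) fails.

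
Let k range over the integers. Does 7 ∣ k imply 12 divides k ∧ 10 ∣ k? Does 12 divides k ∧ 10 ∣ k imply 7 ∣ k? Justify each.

Neither implication holds.

(→) This fails: take k = 7. Certainly 7 ∣ 7, but 12 ∤ 7.

(←) This fails: take k = 60. Both 12 ∣ 60 and 10 ∣ 60, yet 60 is not a multiple of 7 (since 60 = 8·7 + 4), so 7 ∤ 60.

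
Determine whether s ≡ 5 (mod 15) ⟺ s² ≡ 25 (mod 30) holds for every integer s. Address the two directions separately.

(⇒) This fails: take s = 20. Then 20 ≡ 5 (mod 15), but 20² = 400 ≡ 10 (mod 30), not 25.

(⇐) This fails: take s = 25. Then 25² = 625 ≡ 25 (mod 30), yet 25 ≡ 10 (mod 15), not 5.

Neither implication holds.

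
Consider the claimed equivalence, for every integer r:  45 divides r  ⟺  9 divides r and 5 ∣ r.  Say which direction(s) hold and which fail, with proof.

(←) Suppose 9 ∣ r and 5 ∣ r. Any common multiple of 9 and 5 is a multiple of their lcm; here gcd(9, 5) = 1, so lcm(9, 5) = 9·5 = 45, so 45 ∣ r.

(→) If 45 ∣ r, write r = 45q. Since 45 = 5·9, r = 9·(5q), so 9 ∣ r; and since 45 = 9·5, r = 5·(9q), so 5 ∣ r.

Both implications hold.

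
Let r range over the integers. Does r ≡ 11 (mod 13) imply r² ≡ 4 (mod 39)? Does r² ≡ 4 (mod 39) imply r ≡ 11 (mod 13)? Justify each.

Forward direction. This fails: take r = 24. Then 24 ≡ 11 (mod 13), but 24² = 576 ≡ 30 (mod 39), not 4.

Converse. This fails: take r = 2. Then 2² = 4 ≡ 4 (mod 39), yet 2 ≡ 2 (mod 13), not 11.

Neither direction holds.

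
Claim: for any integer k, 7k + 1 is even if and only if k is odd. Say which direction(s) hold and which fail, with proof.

[⇒] Suppose 7k + 1 is even. Since 7 is odd, 7k and k have the same parity, so 7k + 1 ≡ k + 1 (mod 2). As 1 is odd, 7k + 1 is even exactly when k is odd. Thus k is odd.

[⇐] Conversely, suppose k is odd; write k = 2j + 1. Then 7k + 1 = 7·(2j + 1) + 1 = 2·7j + 8, which is even.

Both directions hold; the statement is true.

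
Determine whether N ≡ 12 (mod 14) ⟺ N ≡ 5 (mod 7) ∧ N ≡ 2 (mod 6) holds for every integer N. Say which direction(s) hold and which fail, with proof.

Only the converse holds.

(⇒) This fails: N = 40 gives 40 ≡ 12 (mod 14) but 40 ≡ 4 (mod 6), so the conjunction on the right does not hold.

(⇐) Conversely, if N ≡ 5 (mod 7) and N ≡ 2 (mod 6), then by the Chinese remainder theorem N ≡ 26 (mod 42). Since 26 ≡ 12 (mod 14) and 14 ∣ 42, we get N ≡ 12 (mod 14).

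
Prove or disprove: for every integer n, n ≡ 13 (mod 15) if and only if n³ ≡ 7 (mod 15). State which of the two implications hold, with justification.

(⇐) Suppose n³ ≡ 7 (mod 15). The only residue r in {0, …, 14} with r³ ≡ 7 (mod 15) is r = 13, so n ≡ 13 (mod 15).

(⇒) Suppose n ≡ 13 (mod 15). Write n = 15j + 13. Then (15j + 13)³ = 3375j³ + 8775j² + 7605j + 2197 = 15(225j³ + 585j² + 507j + 146) + 7, so n³ ≡ 7 (mod 15).

The biconditional holds.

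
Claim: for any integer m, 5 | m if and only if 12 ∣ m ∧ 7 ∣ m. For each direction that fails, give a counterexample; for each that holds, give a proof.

Neither direction holds.

Forward direction. This fails: take m = 5. Certainly 5 ∣ 5, but 12 ∤ 5.

Converse. This fails: take m = 84. Both 12 ∣ 84 and 7 ∣ 84, yet 84 is not a multiple of 5 (since 84 = 16·5 + 4), so 5 ∤ 84.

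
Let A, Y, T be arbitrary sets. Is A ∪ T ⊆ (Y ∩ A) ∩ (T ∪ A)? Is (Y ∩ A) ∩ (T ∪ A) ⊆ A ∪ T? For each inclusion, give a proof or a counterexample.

Forward inclusion. This inclusion fails. Take A = {1}, Y = ∅, T = ∅; then 1 ∈ A ∪ T but 1 ∉ (Y ∩ A) ∩ (T ∪ A).

Reverse inclusion. Let x ∈ (Y ∩ A) ∩ (T ∪ A). Then either x ∈ A ∩ Y and x ∉ T; or x ∈ A ∩ Y ∩ T. In each case x ∈ A ∪ T, so (Y ∩ A) ∩ (T ∪ A) ⊆ A ∪ T.

Only the reverse inclusion holds.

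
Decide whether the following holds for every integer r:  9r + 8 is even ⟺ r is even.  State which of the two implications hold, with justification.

(⟹) Suppose 9r + 8 is even. Since 9 is odd, 9r and r have the same parity, so 9r + 8 ≡ r + 8 (mod 2). As 8 is even, 9r + 8 is even exactly when r is even. Thus r is even.

(⟸) Conversely, suppose r is even; write r = 2j. Then 9r + 8 = 9·(2j) + 8 = 2·9j + 8, which is even.

Both directions hold; the statement is true.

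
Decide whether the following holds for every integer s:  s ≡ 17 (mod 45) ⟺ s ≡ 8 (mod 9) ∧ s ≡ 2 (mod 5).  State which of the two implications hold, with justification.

(⇐) If s ≡ 8 (mod 9) and s ≡ 2 (mod 5), then by the Chinese remainder theorem s ≡ 17 (mod 45). This is exactly s ≡ 17 (mod 45).

(⇒) Suppose s ≡ 17 (mod 45); write s = 45j + 17. Since 9 ∣ 45, reducing mod 9 gives s ≡ 17 ≡ 8 (mod 9); since 5 ∣ 45, reducing mod 5 gives s ≡ 17 ≡ 2 (mod 5).

Both directions hold.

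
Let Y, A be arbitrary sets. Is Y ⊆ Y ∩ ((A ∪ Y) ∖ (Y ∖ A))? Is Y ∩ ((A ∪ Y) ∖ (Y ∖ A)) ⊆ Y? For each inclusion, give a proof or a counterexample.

(⊇) Let x ∈ Y ∩ ((A ∪ Y) ∖ (Y ∖ A)). Then x ∈ Y ∩ A, from which x ∈ Y.

(⊆) This inclusion fails. Take Y = {1}, A = ∅; then 1 ∈ Y but 1 ∉ Y ∩ ((A ∪ Y) ∖ (Y ∖ A)).

Only the reverse inclusion holds.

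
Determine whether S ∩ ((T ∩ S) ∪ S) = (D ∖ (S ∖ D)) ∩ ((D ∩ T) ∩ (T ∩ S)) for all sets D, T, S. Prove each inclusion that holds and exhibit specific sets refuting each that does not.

The sets are not equal: only the reverse inclusion holds.

(⟹) This inclusion fails. Take D = ∅, T = ∅, S = {1}; then 1 ∈ S ∩ ((T ∩ S) ∪ S) but 1 ∉ (D ∖ (S ∖ D)) ∩ ((D ∩ T) ∩ (T ∩ S)).

(⟸) Let x ∈ (D ∖ (S ∖ D)) ∩ ((D ∩ T) ∩ (T ∩ S)). Then x ∈ D ∩ T ∩ S, from which x ∈ S ∩ ((T ∩ S) ∪ S).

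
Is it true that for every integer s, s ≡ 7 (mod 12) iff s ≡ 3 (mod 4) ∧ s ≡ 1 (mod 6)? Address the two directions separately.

Both directions hold.

Forward direction. Suppose s ≡ 7 (mod 12); write s = 12j + 7. Since 4 ∣ 12, reducing mod 4 gives s ≡ 7 ≡ 3 (mod 4); since 6 ∣ 12, reducing mod 6 gives s ≡ 7 ≡ 1 (mod 6).

Converse. If s ≡ 3 (mod 4) and s ≡ 1 (mod 6), then by the Chinese remainder theorem s ≡ 7 (mod 12). This is exactly s ≡ 7 (mod 12).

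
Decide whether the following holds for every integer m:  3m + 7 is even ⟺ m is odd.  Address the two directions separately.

The biconditional holds.

Forward direction. Suppose 3m + 7 is even. Since 3 is odd, 3m and m have the same parity, so 3m + 7 ≡ m + 7 (mod 2). As 7 is odd, 3m + 7 is even exactly when m is odd. Thus m is odd.

Converse. Suppose m is odd; write m = 2j + 1. Then 3m + 7 = 3·(2j + 1) + 7 = 2·3j + 10, which is even.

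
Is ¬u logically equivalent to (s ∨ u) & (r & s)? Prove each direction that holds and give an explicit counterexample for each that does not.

(→) This fails. Under u = F, s = F, r = F, the left side is true but the right side is false.

(←) This fails. Under u = T, s = T, r = T, the left side is false but the right side is true.

Neither direction holds.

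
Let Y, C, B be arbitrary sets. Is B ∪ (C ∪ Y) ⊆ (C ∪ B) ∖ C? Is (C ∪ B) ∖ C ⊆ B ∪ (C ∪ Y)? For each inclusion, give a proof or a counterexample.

(⟹) This inclusion fails. Take Y = {1}, C = ∅, B = ∅; then 1 ∈ B ∪ (C ∪ Y) but 1 ∉ (C ∪ B) ∖ C.

(⟸) Let x ∈ (C ∪ B) ∖ C. Then either x ∈ B and x ∉ Y, C; or x ∈ Y ∩ B and x ∉ C. In each case x ∈ B ∪ (C ∪ Y), so (C ∪ B) ∖ C ⊆ B ∪ (C ∪ Y).

The sets are not equal: only the reverse inclusion holds.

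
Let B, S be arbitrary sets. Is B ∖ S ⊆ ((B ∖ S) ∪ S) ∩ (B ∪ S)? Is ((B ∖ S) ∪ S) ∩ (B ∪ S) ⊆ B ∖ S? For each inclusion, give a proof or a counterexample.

The sets are not equal: only the forward inclusion holds.

(⟹) Let x ∈ B ∖ S. Then x ∈ B and x ∉ S, from which x ∈ ((B ∖ S) ∪ S) ∩ (B ∪ S).

(⟸) This inclusion fails. Take B = ∅, S = {1}; then 1 ∈ ((B ∖ S) ∪ S) ∩ (B ∪ S) but 1 ∉ B ∖ S.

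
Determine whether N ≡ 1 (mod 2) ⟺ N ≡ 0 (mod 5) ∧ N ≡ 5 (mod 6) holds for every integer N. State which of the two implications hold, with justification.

(→) This fails: N = 1 gives 1 ≡ 1 (mod 2) but 1 ≡ 1 (mod 5), so the conjunction on the right does not hold.

(←) Conversely, if N ≡ 0 (mod 5) and N ≡ 5 (mod 6), then by the Chinese remainder theorem N ≡ 5 (mod 30). Since 5 ≡ 1 (mod 2) and 2 ∣ 30, we get N ≡ 1 (mod 2).

Not equivalent: only (⇐) holds.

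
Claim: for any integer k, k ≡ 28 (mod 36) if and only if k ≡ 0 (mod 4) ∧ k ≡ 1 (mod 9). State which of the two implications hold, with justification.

Equivalent; both directions hold.

Forward direction. Suppose k ≡ 28 (mod 36); write k = 36j + 28. Since 4 ∣ 36, reducing mod 4 gives k ≡ 28 ≡ 0 (mod 4); since 9 ∣ 36, reducing mod 9 gives k ≡ 28 ≡ 1 (mod 9).

Converse. If k ≡ 0 (mod 4) and k ≡ 1 (mod 9), then by the Chinese remainder theorem k ≡ 28 (mod 36). This is exactly k ≡ 28 (mod 36).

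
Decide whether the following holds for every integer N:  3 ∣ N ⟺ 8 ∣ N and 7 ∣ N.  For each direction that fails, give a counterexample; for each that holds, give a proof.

Forward direction. This fails: take N = 3. Certainly 3 ∣ 3, but 8 ∤ 3.

Converse. This fails: take N = 56. Both 8 ∣ 56 and 7 ∣ 56, yet 56 is not a multiple of 3 (since 56 = 18·3 + 2), so 3 ∤ 56.

Both directions fail.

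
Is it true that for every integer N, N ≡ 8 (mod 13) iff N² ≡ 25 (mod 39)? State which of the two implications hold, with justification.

Both directions fail.

(⇒) This fails: take N = 21. Then 21 ≡ 8 (mod 13), but 21² = 441 ≡ 12 (mod 39), not 25.

(⇐) This fails: take N = 5. Then 5² = 25 ≡ 25 (mod 39), yet 5 ≡ 5 (mod 13), not 8.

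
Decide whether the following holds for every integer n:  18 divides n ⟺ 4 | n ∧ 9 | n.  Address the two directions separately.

Only the reverse direction holds.

Forward direction. This fails: take n = 18. Certainly 18 ∣ 18, but 4 ∤ 18.

Converse. Suppose 4 ∣ n and 9 ∣ n. Any common multiple of 4 and 9 is a multiple of their lcm; here gcd(4, 9) = 1, so lcm(4, 9) = 4·9 = 36, so 36 ∣ n. Since 18 ∣ 36, it follows that 18 ∣ n.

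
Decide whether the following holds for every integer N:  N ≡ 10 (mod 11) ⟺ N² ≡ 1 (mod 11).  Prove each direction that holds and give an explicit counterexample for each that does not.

Only the forward direction holds.

Converse. This fails: take N = 1. Then 1² = 1 ≡ 1 (mod 11), yet 1 ≡ 1 (mod 11), not 10.

Forward direction. Suppose N ≡ 10 (mod 11). Write N = 11j + 10. Then (11j + 10)² = 121j² + 220j + 100 = 11(11j² + 20j + 9) + 1, so N² ≡ 1 (mod 11).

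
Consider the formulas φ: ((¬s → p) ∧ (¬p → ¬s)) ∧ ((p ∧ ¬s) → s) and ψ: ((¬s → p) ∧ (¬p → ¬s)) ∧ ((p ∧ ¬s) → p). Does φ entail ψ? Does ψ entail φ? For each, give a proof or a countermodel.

Only the forward direction holds.

(⟹) Assume the antecedent. If s is true, the antecedent forces (s = T, p = T), and the consequent holds there. If s is false, the antecedent cannot hold. Either way the consequent holds.

(⟸) This fails. Under s = F, p = T, the left side is false but the right side is true.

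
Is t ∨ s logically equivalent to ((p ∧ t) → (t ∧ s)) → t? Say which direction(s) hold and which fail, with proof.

Only the reverse direction holds.

Converse. Assume the antecedent. If p is true, the antecedent forces (p = T, s = F, t = T) or (p = T, s = T, t = T), and t ∨ s holds there. If p is false, the antecedent forces (p = F, s = F, t = T) or (p = F, s = T, t = T), and t ∨ s holds there. Either way t ∨ s holds.

Forward direction. This fails. Under p = F, s = T, t = F, the left side is true but the right side is false.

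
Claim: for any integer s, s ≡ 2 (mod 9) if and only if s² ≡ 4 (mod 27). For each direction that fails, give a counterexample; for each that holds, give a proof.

(⟹) This fails: take s = 11. Then 11 ≡ 2 (mod 9), but 11² = 121 ≡ 13 (mod 27), not 4.

(⟸) This fails: take s = 25. Then 25² = 625 ≡ 4 (mod 27), yet 25 ≡ 7 (mod 9), not 2.

Neither implication holds.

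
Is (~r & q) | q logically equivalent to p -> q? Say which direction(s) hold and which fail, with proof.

Forward direction. Assume the antecedent. If p is true, the antecedent forces (p = T, q = T, r = F) or (p = T, q = T, r = T), and p -> q holds there. If p is false, p -> q reduces to true regardless of the other variables. Either way p -> q holds.

Converse. This fails. Under p = F, q = F, r = F, the left side is false but the right side is true.

Only the forward implication holds.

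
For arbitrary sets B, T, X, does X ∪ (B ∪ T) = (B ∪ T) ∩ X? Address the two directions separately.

Reverse inclusion. Let x ∈ (B ∪ T) ∩ X. Then either x ∈ B ∩ X and x ∉ T; or x ∈ T ∩ X and x ∉ B; or x ∈ B ∩ T ∩ X. In each case x ∈ X ∪ (B ∪ T), so (B ∪ T) ∩ X ⊆ X ∪ (B ∪ T).

Forward inclusion. This inclusion fails. Take B = {1}, T = ∅, X = ∅; then 1 ∈ X ∪ (B ∪ T) but 1 ∉ (B ∪ T) ∩ X.

Only the reverse inclusion holds.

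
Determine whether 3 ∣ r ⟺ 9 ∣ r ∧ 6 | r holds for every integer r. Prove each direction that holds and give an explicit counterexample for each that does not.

Forward direction. This fails: take r = 3. Certainly 3 ∣ 3, but 9 ∤ 3.

Converse. Suppose 9 ∣ r and 6 ∣ r. Any common multiple of 9 and 6 is a multiple of their lcm; here lcm(9, 6) = 9·6/gcd(9, 6) = 54/3 = 18, so 18 ∣ r. Since 3 ∣ 18, it follows that 3 ∣ r.

Not equivalent: only (⇐) holds.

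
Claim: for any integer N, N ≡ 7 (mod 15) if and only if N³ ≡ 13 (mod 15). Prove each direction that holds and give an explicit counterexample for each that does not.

Both directions hold.

(⟸) Suppose N³ ≡ 13 (mod 15). The only residue r in {0, …, 14} with r³ ≡ 13 (mod 15) is r = 7, so N ≡ 7 (mod 15).

(⟹) Suppose N ≡ 7 (mod 15). Write N = 15j + 7. Then (15j + 7)³ = 3375j³ + 4725j² + 2205j + 343 = 15(225j³ + 315j² + 147j + 22) + 13, so N³ ≡ 13 (mod 15).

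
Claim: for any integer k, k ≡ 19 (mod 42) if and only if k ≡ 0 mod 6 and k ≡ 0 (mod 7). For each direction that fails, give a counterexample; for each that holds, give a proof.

Both directions fail.

Forward direction. This fails: k = 19 gives 19 ≡ 19 (mod 42) but 19 ≡ 1 (mod 6), so the conjunction on the right does not hold.

Converse. This fails: k = 0 satisfies both congruences on the right (0 ≡ 0 mod 6 and 0 ≡ 0 mod 7) yet 0 ≡ 0 (mod 42), not 19.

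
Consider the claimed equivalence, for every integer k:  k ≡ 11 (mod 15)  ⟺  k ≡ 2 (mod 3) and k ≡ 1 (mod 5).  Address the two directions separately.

(⟹) Suppose k ≡ 11 (mod 15); write k = 15j + 11. Since 3 ∣ 15, reducing mod 3 gives k ≡ 11 ≡ 2 (mod 3); since 5 ∣ 15, reducing mod 5 gives k ≡ 11 ≡ 1 (mod 5).

(⟸) Conversely, if k ≡ 2 (mod 3) and k ≡ 1 (mod 5), then by the Chinese remainder theorem k ≡ 11 (mod 15). This is exactly k ≡ 11 (mod 15).

Both directions hold; the statement is true.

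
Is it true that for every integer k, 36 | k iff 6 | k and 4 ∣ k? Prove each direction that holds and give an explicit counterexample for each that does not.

(⟹) If 36 ∣ k, write k = 36q. Since 36 = 6·6, k = 6·(6q), so 6 ∣ k; and since 36 = 9·4, k = 4·(9q), so 4 ∣ k.

(⟸) This fails: take k = 12. Both 6 ∣ 12 and 4 ∣ 12, yet 12 is not a multiple of 36 (since 12 = 0·36 + 12), so 36 ∤ 12.

(⇒) holds; (⇐) fails.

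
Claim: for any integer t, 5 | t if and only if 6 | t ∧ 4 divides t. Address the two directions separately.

Forward direction. This fails: take t = 5. Certainly 5 ∣ 5, but 6 ∤ 5.

Converse. This fails: take t = 12. Both 6 ∣ 12 and 4 ∣ 12, yet 12 is not a multiple of 5 (since 12 = 2·5 + 2), so 5 ∤ 12.

Both directions fail.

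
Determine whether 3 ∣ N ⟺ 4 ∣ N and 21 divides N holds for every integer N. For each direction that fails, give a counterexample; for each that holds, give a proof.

Not equivalent: only (⇐) holds.

Forward direction. This fails: take N = 3. Certainly 3 ∣ 3, but 4 ∤ 3.

Converse. Suppose 4 ∣ N and 21 ∣ N. Any common multiple of 4 and 21 is a multiple of their lcm; here gcd(4, 21) = 1, so lcm(4, 21) = 4·21 = 84, so 84 ∣ N. Since 3 ∣ 84, it follows that 3 ∣ N.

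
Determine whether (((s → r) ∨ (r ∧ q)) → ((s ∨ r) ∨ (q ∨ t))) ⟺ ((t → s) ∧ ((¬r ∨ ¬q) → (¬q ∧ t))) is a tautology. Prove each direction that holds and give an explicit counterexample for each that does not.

(⇒) This fails. Under r = T, t = F, s = F, q = F, the left side is true but the right side is false.

(⇐) Assume the antecedent. If r is true, the consequent reduces to true regardless of the other variables. If r is false, the antecedent forces (r = F, t = T, s = T, q = F), and the consequent holds there. Either way the consequent holds.

(⇒) fails; (⇐) holds.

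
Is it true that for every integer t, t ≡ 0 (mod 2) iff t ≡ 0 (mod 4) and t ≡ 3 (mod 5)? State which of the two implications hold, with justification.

[⇒] This fails: t = 0 gives 0 ≡ 0 (mod 2) but 0 ≡ 0 (mod 5), so the conjunction on the right does not hold.

[⇐] Conversely, if t ≡ 0 (mod 4) and t ≡ 3 (mod 5), then by the Chinese remainder theorem t ≡ 8 (mod 20). Since 8 ≡ 0 (mod 2) and 2 ∣ 20, we get t ≡ 0 (mod 2).

Only the converse holds.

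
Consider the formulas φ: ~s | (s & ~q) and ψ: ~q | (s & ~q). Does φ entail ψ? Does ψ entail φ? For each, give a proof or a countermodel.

[⇒] This fails. Under s = F, q = T, the left side is true but the right side is false.

[⇐] Assume the antecedent. If s is true, the antecedent forces (s = T, q = F), and ~s | (s & ~q) holds there. If s is false, ~s | (s & ~q) reduces to true regardless of the other variables. Either way ~s | (s & ~q) holds.

The forward direction fails; the converse holds.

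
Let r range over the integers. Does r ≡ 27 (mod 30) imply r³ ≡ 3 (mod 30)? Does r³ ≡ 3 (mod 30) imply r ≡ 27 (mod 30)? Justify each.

Both directions hold; the statement is true.

(⇒) Suppose r ≡ 27 (mod 30). Write r = 30j + 27. Then (30j + 27)³ = 27000j³ + 72900j² + 65610j + 19683 = 30(900j³ + 2430j² + 2187j + 656) + 3, so r³ ≡ 3 (mod 30).

(⇐) Conversely, suppose r³ ≡ 3 (mod 30). The only residue r in {0, …, 29} with r³ ≡ 3 (mod 30) is r = 27, so r ≡ 27 (mod 30).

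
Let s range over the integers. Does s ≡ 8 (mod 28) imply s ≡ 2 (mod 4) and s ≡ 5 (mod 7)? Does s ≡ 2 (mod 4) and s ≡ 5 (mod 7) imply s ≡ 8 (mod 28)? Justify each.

(→) This fails: s = 8 gives 8 ≡ 8 (mod 28) but 8 ≡ 0 (mod 4), so the conjunction on the right does not hold.

(←) This fails: s = 26 satisfies both congruences on the right (26 ≡ 2 mod 4 and 26 ≡ 5 mod 7) yet 26 ≡ 26 (mod 28), not 8.

Neither implication holds.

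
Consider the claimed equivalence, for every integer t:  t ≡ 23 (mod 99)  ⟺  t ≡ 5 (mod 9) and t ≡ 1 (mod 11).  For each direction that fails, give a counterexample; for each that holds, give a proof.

[⇒] Suppose t ≡ 23 (mod 99); write t = 99j + 23. Since 9 ∣ 99, reducing mod 9 gives t ≡ 23 ≡ 5 (mod 9); since 11 ∣ 99, reducing mod 11 gives t ≡ 23 ≡ 1 (mod 11).

[⇐] Conversely, if t ≡ 5 (mod 9) and t ≡ 1 (mod 11), then by the Chinese remainder theorem t ≡ 23 (mod 99). This is exactly t ≡ 23 (mod 99).

Both directions hold.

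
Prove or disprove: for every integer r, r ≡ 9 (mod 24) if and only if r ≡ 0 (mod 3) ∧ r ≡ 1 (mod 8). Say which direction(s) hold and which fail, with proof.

(←) If r ≡ 0 (mod 3) and r ≡ 1 (mod 8), then by the Chinese remainder theorem r ≡ 9 (mod 24). This is exactly r ≡ 9 (mod 24).

(→) Suppose r ≡ 9 (mod 24); write r = 24j + 9. Since 3 ∣ 24, reducing mod 3 gives r ≡ 9 ≡ 0 (mod 3); since 8 ∣ 24, reducing mod 8 gives r ≡ 9 ≡ 1 (mod 8).

Both implications hold.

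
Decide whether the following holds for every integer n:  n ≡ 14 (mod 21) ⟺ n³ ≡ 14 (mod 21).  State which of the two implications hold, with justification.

Forward direction. Suppose n ≡ 14 (mod 21). Write n = 21j + 14. Then (21j + 14)³ = 9261j³ + 18522j² + 12348j + 2744 = 21(441j³ + 882j² + 588j + 130) + 14, so n³ ≡ 14 (mod 21).

Converse. Suppose n³ ≡ 14 (mod 21). The only residue r in {0, …, 20} with r³ ≡ 14 (mod 21) is r = 14, so n ≡ 14 (mod 21).

Equivalent; both directions hold.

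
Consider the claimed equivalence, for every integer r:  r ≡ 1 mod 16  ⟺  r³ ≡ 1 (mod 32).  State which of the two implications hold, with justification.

The forward direction fails; the converse holds.

(⇒) This fails: take r = 17. Then 17 ≡ 1 (mod 16), but 17³ = 4913 ≡ 17 (mod 32), not 1.

(⇐) Conversely, the residues r modulo 32 with r³ ≡ 1 (mod 32) are exactly {1}, and each is ≡ 1 (mod 16).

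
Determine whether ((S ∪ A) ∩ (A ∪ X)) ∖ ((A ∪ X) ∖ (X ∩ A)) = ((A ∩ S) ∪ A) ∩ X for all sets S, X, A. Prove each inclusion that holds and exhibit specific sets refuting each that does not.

Forward inclusion. Let x ∈ ((S ∪ A) ∩ (A ∪ X)) ∖ ((A ∪ X) ∖ (X ∩ A)). Then either x ∈ X ∩ A and x ∉ S; or x ∈ S ∩ X ∩ A. In each case x ∈ ((A ∩ S) ∪ A) ∩ X, so ((S ∪ A) ∩ (A ∪ X)) ∖ ((A ∪ X) ∖ (X ∩ A)) ⊆ ((A ∩ S) ∪ A) ∩ X.

Reverse inclusion. Let x ∈ ((A ∩ S) ∪ A) ∩ X. Then either x ∈ X ∩ A and x ∉ S; or x ∈ S ∩ X ∩ A. In each case x ∈ ((S ∪ A) ∩ (A ∪ X)) ∖ ((A ∪ X) ∖ (X ∩ A)), so ((A ∩ S) ∪ A) ∩ X ⊆ ((S ∪ A) ∩ (A ∪ X)) ∖ ((A ∪ X) ∖ (X ∩ A)).

The two sets are equal.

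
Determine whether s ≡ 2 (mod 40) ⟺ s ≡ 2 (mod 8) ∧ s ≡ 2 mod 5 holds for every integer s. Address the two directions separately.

Both implications hold.

[⇒] Suppose s ≡ 2 (mod 40); write s = 40j + 2. Since 8 ∣ 40, reducing mod 8 gives s ≡ 2 (mod 8); since 5 ∣ 40, reducing mod 5 gives s ≡ 2 (mod 5).

[⇐] Conversely, if s ≡ 2 (mod 8) and s ≡ 2 (mod 5), then by the Chinese remainder theorem s ≡ 2 (mod 40). This is exactly s ≡ 2 (mod 40).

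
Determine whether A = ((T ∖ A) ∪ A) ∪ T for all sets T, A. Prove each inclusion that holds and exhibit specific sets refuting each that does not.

Forward inclusion. Let x ∈ A. Then either x ∈ A and x ∉ T; or x ∈ T ∩ A. In each case x ∈ ((T ∖ A) ∪ A) ∪ T, so A ⊆ ((T ∖ A) ∪ A) ∪ T.

Reverse inclusion. This inclusion fails. Take T = {1}, A = ∅; then 1 ∈ ((T ∖ A) ∪ A) ∪ T but 1 ∉ A.

(⊆) holds; (⊇) fails.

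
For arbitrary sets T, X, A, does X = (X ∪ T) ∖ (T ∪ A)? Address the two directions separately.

(⊆) fails; (⊇) holds.

(⊆) This inclusion fails. Take T = {1}, X = {1}, A = ∅; then 1 ∈ X but 1 ∉ (X ∪ T) ∖ (T ∪ A).

(⊇) Let x ∈ (X ∪ T) ∖ (T ∪ A). Then x ∈ X and x ∉ T, A, from which x ∈ X.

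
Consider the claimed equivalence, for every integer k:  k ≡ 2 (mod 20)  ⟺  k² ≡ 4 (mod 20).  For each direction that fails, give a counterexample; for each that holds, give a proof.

[⇒] Suppose k ≡ 2 (mod 20). Write k = 20j + 2. Then (20j + 2)² = 400j² + 80j + 4 = 20(20j² + 4j) + 4, so k² ≡ 4 (mod 20).

[⇐] This fails: take k = 8. Then 8² = 64 ≡ 4 (mod 20), yet 8 ≡ 8 (mod 20), not 2.

(⇒) holds; (⇐) fails.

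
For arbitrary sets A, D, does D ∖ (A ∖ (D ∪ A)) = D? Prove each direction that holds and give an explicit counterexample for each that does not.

(⟹) Let x ∈ D ∖ (A ∖ (D ∪ A)). Then either x ∈ D and x ∉ A; or x ∈ A ∩ D. In each case x ∈ D, so D ∖ (A ∖ (D ∪ A)) ⊆ D.

(⟸) Let x ∈ D. Then either x ∈ D and x ∉ A; or x ∈ A ∩ D. In each case x ∈ D ∖ (A ∖ (D ∪ A)), so D ⊆ D ∖ (A ∖ (D ∪ A)).

The two sets are equal.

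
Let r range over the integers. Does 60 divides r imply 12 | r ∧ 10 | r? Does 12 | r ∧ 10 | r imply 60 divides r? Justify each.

Equivalent; both directions hold.

[⇒] If 60 ∣ r, write r = 60q. Since 60 = 5·12, r = 12·(5q), so 12 ∣ r; and since 60 = 6·10, r = 10·(6q), so 10 ∣ r.

[⇐] Suppose 12 ∣ r and 10 ∣ r. Any common multiple of 12 and 10 is a multiple of their lcm; here lcm(12, 10) = 12·10/gcd(12, 10) = 120/2 = 60, so 60 ∣ r.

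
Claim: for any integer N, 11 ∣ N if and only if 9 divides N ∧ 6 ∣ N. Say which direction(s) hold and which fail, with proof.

(→) This fails: take N = 11. Certainly 11 ∣ 11, but 9 ∤ 11.

(←) This fails: take N = 18. Both 9 ∣ 18 and 6 ∣ 18, yet 18 is not a multiple of 11 (since 18 = 1·11 + 7), so 11 ∤ 18.

Neither implication holds.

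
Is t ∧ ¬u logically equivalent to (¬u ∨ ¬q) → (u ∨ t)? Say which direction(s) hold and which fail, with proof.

Only the forward direction holds.

(⇒) Assume the antecedent. If u is true, the antecedent cannot hold. If u is false, the antecedent forces (u = F, q = F, t = T) or (u = F, q = T, t = T), and (¬u ∨ ¬q) → (u ∨ t) holds there. Either way (¬u ∨ ¬q) → (u ∨ t) holds.

(⇐) This fails. Under u = T, q = F, t = F, the left side is false but the right side is true.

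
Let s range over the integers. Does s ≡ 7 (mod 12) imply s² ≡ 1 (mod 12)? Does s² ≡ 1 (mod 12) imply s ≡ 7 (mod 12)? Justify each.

[⇒] Suppose s ≡ 7 (mod 12). Write s = 12j + 7. Then (12j + 7)² = 144j² + 168j + 49 = 12(12j² + 14j + 4) + 1, so s² ≡ 1 (mod 12).

[⇐] This fails: take s = 1. Then 1² = 1 ≡ 1 (mod 12), yet 1 ≡ 1 (mod 12), not 7.

The forward direction holds; the converse fails.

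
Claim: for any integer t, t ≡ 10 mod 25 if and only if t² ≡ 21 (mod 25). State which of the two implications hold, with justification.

(→) This fails: take t = 10. Then 10 ≡ 10 (mod 25), but 10² = 100 ≡ 0 (mod 25), not 21.

(←) This fails: take t = 11. Then 11² = 121 ≡ 21 (mod 25), yet 11 ≡ 11 (mod 25), not 10.

Neither direction holds.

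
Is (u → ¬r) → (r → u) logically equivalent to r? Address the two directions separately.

Neither implication holds.

(⇒) This fails. Under r = F, u = F, the left side is true but the right side is false.

(⇐) This fails. Under r = T, u = F, the left side is false but the right side is true.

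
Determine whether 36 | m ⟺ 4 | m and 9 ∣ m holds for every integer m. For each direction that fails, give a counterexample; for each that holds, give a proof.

Both implications hold.

(⟸) Suppose 4 ∣ m and 9 ∣ m. Any common multiple of 4 and 9 is a multiple of their lcm; here gcd(4, 9) = 1, so lcm(4, 9) = 4·9 = 36, so 36 ∣ m.

(⟹) If 36 ∣ m, write m = 36q. Since 36 = 9·4, m = 4·(9q), so 4 ∣ m; and since 36 = 4·9, m = 9·(4q), so 9 ∣ m.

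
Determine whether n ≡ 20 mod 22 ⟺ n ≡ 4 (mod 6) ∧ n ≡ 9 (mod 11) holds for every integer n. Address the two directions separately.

Not equivalent: only (⇐) holds.

(⟸) If n ≡ 4 (mod 6) and n ≡ 9 (mod 11), then by the Chinese remainder theorem n ≡ 64 (mod 66). Since 64 ≡ 20 (mod 22) and 22 ∣ 66, we get n ≡ 20 (mod 22).

(⟹) This fails: n = 42 gives 42 ≡ 20 (mod 22) but 42 ≡ 0 (mod 6), so the conjunction on the right does not hold.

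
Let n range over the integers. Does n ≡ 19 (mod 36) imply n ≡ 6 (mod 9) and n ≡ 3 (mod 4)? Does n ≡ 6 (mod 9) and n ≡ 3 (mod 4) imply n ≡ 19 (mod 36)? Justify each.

(⟹) This fails: n = 19 gives 19 ≡ 19 (mod 36) but 19 ≡ 1 (mod 9), so the conjunction on the right does not hold.

(⟸) This fails: n = 15 satisfies both congruences on the right (15 ≡ 6 mod 9 and 15 ≡ 3 mod 4) yet 15 ≡ 15 (mod 36), not 19.

Neither implication holds.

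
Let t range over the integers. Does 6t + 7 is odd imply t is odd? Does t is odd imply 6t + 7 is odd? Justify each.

(⟹) This fails: take t = 6. Then 6t + 7 = 43, which is odd, yet t = 6 is even, not odd.

(⟸) Suppose t is odd. Since 6 is even, 6t is even for every t, so 6t + 7 has the same parity as 7, which is odd. Hence 6t + 7 is odd.

(⇒) fails; (⇐) holds.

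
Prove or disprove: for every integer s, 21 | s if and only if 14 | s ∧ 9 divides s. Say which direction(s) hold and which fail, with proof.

Not equivalent: only (⇐) holds.

(→) This fails: take s = 21. Certainly 21 ∣ 21, but 14 ∤ 21.

(←) Suppose 14 ∣ s and 9 ∣ s. Any common multiple of 14 and 9 is a multiple of their lcm; here gcd(14, 9) = 1, so lcm(14, 9) = 14·9 = 126, so 126 ∣ s. Since 21 ∣ 126, it follows that 21 ∣ s.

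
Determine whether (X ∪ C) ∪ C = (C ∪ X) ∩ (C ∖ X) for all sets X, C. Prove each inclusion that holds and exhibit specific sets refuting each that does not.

Only the reverse inclusion holds.

Forward inclusion. This inclusion fails. Take X = {1}, C = ∅; then 1 ∈ (X ∪ C) ∪ C but 1 ∉ (C ∪ X) ∩ (C ∖ X).

Reverse inclusion. Let x ∈ (C ∪ X) ∩ (C ∖ X). Then x ∈ C and x ∉ X, from which x ∈ (X ∪ C) ∪ C.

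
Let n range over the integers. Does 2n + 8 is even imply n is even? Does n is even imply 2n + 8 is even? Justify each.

Only the reverse direction holds.

(⟹) This fails: take n = 3. Then 2n + 8 = 14, which is even, yet n = 3 is odd, not even.

(⟸) Suppose n is even. Since 2 is even, 2n is even for every n, so 2n + 8 has the same parity as 8, which is even. Hence 2n + 8 is even.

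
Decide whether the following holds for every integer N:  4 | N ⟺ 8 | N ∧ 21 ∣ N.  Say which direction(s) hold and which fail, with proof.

Forward direction. This fails: take N = 4. Certainly 4 ∣ 4, but 8 ∤ 4.

Converse. Suppose 8 ∣ N and 21 ∣ N. Any common multiple of 8 and 21 is a multiple of their lcm; here gcd(8, 21) = 1, so lcm(8, 21) = 8·21 = 168, so 168 ∣ N. Since 4 ∣ 168, it follows that 4 ∣ N.

The forward direction fails; the converse holds.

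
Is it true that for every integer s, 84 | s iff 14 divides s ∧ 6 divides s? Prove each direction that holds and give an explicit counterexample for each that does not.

Only the forward direction holds.

(→) If 84 ∣ s, write s = 84q. Since 84 = 6·14, s = 14·(6q), so 14 ∣ s; and since 84 = 14·6, s = 6·(14q), so 6 ∣ s.

(←) This fails: take s = 42. Both 14 ∣ 42 and 6 ∣ 42, yet 42 is not a multiple of 84 (since 42 = 0·84 + 42), so 84 ∤ 42.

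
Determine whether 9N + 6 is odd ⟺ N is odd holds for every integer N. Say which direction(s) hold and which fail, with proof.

(⇒) Suppose 9N + 6 is odd. Since 9 is odd, 9N and N have the same parity, so 9N + 6 ≡ N + 6 (mod 2). As 6 is even, 9N + 6 is odd exactly when N is odd. Thus N is odd.

(⇐) Conversely, suppose N is odd; write N = 2j + 1. Then 9N + 6 = 9·(2j + 1) + 6 = 2·9j + 15, which is odd.

The biconditional holds.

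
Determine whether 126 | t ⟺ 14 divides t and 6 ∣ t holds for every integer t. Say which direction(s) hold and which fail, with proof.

[⇒] If 126 ∣ t, write t = 126q. Since 126 = 9·14, t = 14·(9q), so 14 ∣ t; and since 126 = 21·6, t = 6·(21q), so 6 ∣ t.

[⇐] This fails: take t = 42. Both 14 ∣ 42 and 6 ∣ 42, yet 42 is not a multiple of 126 (since 42 = 0·126 + 42), so 126 ∤ 42.

Only the forward implication holds.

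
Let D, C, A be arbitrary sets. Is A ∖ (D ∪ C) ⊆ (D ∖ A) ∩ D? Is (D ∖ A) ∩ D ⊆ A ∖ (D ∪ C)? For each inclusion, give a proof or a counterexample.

Both inclusions fail.

(⟹) This inclusion fails. Take D = ∅, C = ∅, A = {1}; then 1 ∈ A ∖ (D ∪ C) but 1 ∉ (D ∖ A) ∩ D.

(⟸) This inclusion fails. Take D = {1}, C = ∅, A = ∅; then 1 ∈ (D ∖ A) ∩ D but 1 ∉ A ∖ (D ∪ C).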